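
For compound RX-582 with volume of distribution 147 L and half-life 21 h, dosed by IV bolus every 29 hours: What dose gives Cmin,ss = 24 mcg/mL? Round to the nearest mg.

τ/t½ = 29/21 ≈ 1.381, so f = (1/2)^(29/21) ≈ 0.383965.
Cmin,ss = (D/Vd)·f/(1−f), so D = Cmin,ss·Vd·(1−f)/f.
D = 24 × 147 × (1−f)/f ≈ 24 × 147 × 1.60440 ≈ 5660.32 mg.

5660 mg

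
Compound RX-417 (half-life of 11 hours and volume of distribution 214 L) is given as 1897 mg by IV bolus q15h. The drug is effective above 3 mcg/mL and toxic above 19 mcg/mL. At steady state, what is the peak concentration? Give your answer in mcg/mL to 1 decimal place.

Over one 15-h interval, 15/11 ≈ 1.3636 half-lives elapse, leaving f ≈ 0.3886 of each dose.
At steady state, accumulation factor R = 1/(1 − e^(−kτ)) ≈ 1.6356.
Each bolus raises the concentration by D/Vd = 1897/214 ≈ 8.864 mcg/mL.
Steady-state peak Cmax,ss = C₀·R ≈ 8.864 × 1.6356 ≈ 14.498 mcg/mL.
Peak 14.5 mcg/mL vs MTC 19 mcg/mL: below toxic threshold.

14.5 mcg/mL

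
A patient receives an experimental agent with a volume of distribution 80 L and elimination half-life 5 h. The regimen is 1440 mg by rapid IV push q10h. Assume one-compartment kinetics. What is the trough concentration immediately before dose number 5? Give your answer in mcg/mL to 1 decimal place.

f = (1/2)^(τ/t½) = (1/2)^(10/5) ≈ 0.2500.
C₀ = D/Vd = 1440/80 ≈ 18.000 mcg/mL.
Before the 5th dose, 4 doses have been given. Superposition: Cmin = C₀·(f + f² + … + f^4).
≈ 18.000 × (0.2500 + 0.0625 + 0.0156 + 0.0039) ≈ 18.000 × 0.3320 ≈ 5.976 mcg/mL.

6.0 mcg/mL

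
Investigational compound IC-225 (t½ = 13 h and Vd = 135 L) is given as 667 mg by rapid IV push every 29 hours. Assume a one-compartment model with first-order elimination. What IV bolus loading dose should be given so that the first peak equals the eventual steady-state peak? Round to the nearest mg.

f = (1/2)^(29/13) ≈ 0.213045; accumulation ratio R = 1/(1−f) ≈ 1.27072.
Loading dose to hit Cmax,ss on first dose: D_load = D_maint·R ≈ 667 × 1.27072 ≈ 847.57 mg.

848 mg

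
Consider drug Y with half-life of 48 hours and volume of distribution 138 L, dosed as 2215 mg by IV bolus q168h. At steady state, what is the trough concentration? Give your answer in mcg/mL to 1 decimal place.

Over one 168-h interval, 168/48 ≈ 3.5 half-lives elapse, leaving f ≈ 0.0884 of each dose.
Accumulation ratio R = 1/(1 − f) ≈ 1/0.9116 ≈ 1.0970.
Each bolus raises the concentration by D/Vd = 2215/138 ≈ 16.051 mcg/mL.
Cmax,ss = C₀/(1 − f) ≈ 16.051/0.9116 ≈ 17.608 mcg/mL.
Steady-state trough Cmin,ss = Cmax,ss·f ≈ 17.608 × 0.0884 ≈ 1.557 mcg/mL.

1.6 mcg/mL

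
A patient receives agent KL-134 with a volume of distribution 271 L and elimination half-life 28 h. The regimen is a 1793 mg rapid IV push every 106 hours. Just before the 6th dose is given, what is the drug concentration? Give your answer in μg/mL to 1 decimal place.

f = (1/2)^(τ/t½) = (1/2)^(106/28) ≈ 0.0725.
C₀ = D/Vd = 1793/271 ≈ 6.616 μg/mL.
Before the 6th dose, 5 doses have been given. Superposition: Cmin = C₀·(f + f² + … + f^5).
≈ 6.616 × (0.0725 + 0.0053 + 0.0004 + 0.0000 + 0.0000) ≈ 6.616 × 0.0782 ≈ 0.517 μg/mL.

0.5 μg/mL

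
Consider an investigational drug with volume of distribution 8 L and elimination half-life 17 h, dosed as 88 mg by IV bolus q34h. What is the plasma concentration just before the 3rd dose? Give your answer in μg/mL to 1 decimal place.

3.4 μg/mL

f = (1/2)^(τ/t½) = (1/2)^(34/17) ≈ 0.2500.
C₀ = D/Vd = 88/8 ≈ 11.000 μg/mL.
Before the 3rd dose, 2 doses have been given. Superposition: Cmin = C₀·(f + f²).
≈ 11.000 × (0.2500 + 0.0625) ≈ 11.000 × 0.3125 ≈ 3.438 μg/mL.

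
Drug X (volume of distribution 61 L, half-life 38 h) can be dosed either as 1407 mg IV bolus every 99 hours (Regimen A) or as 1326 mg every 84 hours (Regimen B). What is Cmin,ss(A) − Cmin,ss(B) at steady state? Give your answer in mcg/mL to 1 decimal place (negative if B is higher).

-1.5 mcg/mL

Regimen A: f = (1/2)^(99/38) ≈ 0.1643; Cmin,ss = (1407/61)·f/(1−f) ≈ 4.535 mcg/mL.
Regimen B: f = (1/2)^(84/38) ≈ 0.2161; Cmin,ss = (1326/61)·f/(1−f) ≈ 5.992 mcg/mL.
Difference ≈ 4.535 − 5.992 ≈ -1.457 mcg/mL.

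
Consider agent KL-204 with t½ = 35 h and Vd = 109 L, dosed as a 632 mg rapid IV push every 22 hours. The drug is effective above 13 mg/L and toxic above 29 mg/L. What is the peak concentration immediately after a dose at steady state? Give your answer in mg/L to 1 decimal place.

16.4 mg/L

τ/t½ = 22/35 ≈ 0.62857, so fraction remaining f = (1/2)^(22/35) ≈ 0.6468.
At steady state, accumulation factor R = 1/(1 − e^(−kτ)) ≈ 2.8313.
Single-dose peak C₀ = D/Vd = 632/109 ≈ 5.798 mg/L.
Steady-state peak Cmax,ss = C₀·R ≈ 5.798 × 2.8313 ≈ 16.416 mg/L.
Peak 16.4 mg/L vs MTC 29 mg/L: below toxic threshold.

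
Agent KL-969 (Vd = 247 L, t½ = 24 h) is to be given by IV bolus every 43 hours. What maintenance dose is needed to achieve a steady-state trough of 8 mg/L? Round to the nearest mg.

τ/t½ = 43/24 ≈ 1.7917, so f = (1/2)^(43/24) ≈ 0.288838.
Cmin,ss = (D/Vd)·f/(1−f), so D = Cmin,ss·Vd·(1−f)/f.
D = 8 × 247 × (1−f)/f ≈ 8 × 247 × 2.46215 ≈ 4865.21 mg.

4865 mg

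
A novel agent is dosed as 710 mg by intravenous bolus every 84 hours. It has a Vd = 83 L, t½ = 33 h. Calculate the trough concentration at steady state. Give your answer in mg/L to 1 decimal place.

τ/t½ = 84/33 ≈ 2.5455, so fraction remaining f = (1/2)^(84/33) ≈ 0.1713.
At steady state, accumulation factor R = 1/(1 − e^(−kτ)) ≈ 1.2067.
Single-dose peak C₀ = D/Vd = 710/83 ≈ 8.554 mg/L.
Steady-state peak Cmax,ss = C₀·R ≈ 8.554 × 1.2067 ≈ 10.322 mg/L.
Steady-state trough Cmin,ss = Cmax,ss·f ≈ 10.322 × 0.1713 ≈ 1.768 mg/L.

1.8 mg/L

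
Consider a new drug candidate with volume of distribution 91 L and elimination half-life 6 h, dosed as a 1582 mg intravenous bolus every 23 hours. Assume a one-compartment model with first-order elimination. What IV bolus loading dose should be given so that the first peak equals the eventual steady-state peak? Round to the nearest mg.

f = (1/2)^(23/6) ≈ 0.070154; accumulation ratio R = 1/(1−f) ≈ 1.07545.
Loading dose to hit Cmax,ss on first dose: D_load = D_maint·R ≈ 1582 × 1.07545 ≈ 1701.36 mg.

1701 mg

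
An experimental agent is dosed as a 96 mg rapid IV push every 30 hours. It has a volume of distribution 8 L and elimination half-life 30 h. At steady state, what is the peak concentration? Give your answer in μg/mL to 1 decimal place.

The dosing interval is 1 half-life, so f = 2^(−1) = 0.5.
At steady state, R = 1/(1 − 0.5) = 2/1.
Single-dose peak C₀ = D/Vd = 96/8 = 12 μg/mL.
Steady-state peak Cmax,ss = C₀·R = 12 × 2/1 ≈ 24.000 μg/mL.

24.0 μg/mL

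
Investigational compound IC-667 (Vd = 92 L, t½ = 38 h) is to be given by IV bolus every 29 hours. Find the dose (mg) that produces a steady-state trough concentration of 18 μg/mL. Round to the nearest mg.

τ/t½ = 29/38 ≈ 0.76316, so f = (1/2)^(29/38) ≈ 0.589205.
Cmin,ss = (D/Vd)·f/(1−f), so D = Cmin,ss·Vd·(1−f)/f.
D = 18 × 92 × (1−f)/f ≈ 18 × 92 × 0.69720 ≈ 1154.56 mg.

1155 mg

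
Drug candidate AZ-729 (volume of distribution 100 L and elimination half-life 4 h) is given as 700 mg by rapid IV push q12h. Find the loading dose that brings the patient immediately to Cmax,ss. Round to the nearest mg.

f = (1/2)^(12/4) ≈ 0.125000; accumulation ratio R = 1/(1−f) ≈ 1.14286.
Loading dose to hit Cmax,ss on first dose: D_load = D_maint·R ≈ 700 × 1.14286 ≈ 800.00 mg.

800 mg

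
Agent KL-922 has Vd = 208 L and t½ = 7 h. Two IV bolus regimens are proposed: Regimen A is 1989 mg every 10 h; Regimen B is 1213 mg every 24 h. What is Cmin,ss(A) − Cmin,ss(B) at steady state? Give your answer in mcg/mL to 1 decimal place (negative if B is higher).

Regimen A: f = (1/2)^(10/7) ≈ 0.3715; Cmin,ss = (1989/208)·f/(1−f) ≈ 5.652 mcg/mL.
Regimen B: f = (1/2)^(24/7) ≈ 0.0929; Cmin,ss = (1213/208)·f/(1−f) ≈ 0.597 mcg/mL.
Difference ≈ 5.652 − 0.597 ≈ 5.055 mcg/mL.

5.1 mcg/mL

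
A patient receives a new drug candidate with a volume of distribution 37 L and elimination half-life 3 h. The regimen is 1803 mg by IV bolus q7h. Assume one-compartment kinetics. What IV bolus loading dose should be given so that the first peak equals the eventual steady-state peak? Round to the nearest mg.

2249 mg

f = (1/2)^(7/3) ≈ 0.198425; accumulation ratio R = 1/(1−f) ≈ 1.24754.
Loading dose to hit Cmax,ss on first dose: D_load = D_maint·R ≈ 1803 × 1.24754 ≈ 2249.31 mg.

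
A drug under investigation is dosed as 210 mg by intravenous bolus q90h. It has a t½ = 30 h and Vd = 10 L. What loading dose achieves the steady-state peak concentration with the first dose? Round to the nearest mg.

240 mg

f = (1/2)^(90/30) ≈ 0.125000; accumulation ratio R = 1/(1−f) ≈ 1.14286.
Loading dose to hit Cmax,ss on first dose: D_load = D_maint·R ≈ 210 × 1.14286 ≈ 240.00 mg.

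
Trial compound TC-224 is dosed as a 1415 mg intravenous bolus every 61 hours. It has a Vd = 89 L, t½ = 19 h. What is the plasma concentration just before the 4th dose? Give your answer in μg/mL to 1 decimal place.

f = (1/2)^(τ/t½) = (1/2)^(61/19) ≈ 0.1080.
C₀ = D/Vd = 1415/89 ≈ 15.899 μg/mL.
Before the 4th dose, 3 doses have been given. Superposition: Cmin = C₀·(f + f² + … + f^3).
≈ 15.899 × (0.1080 + 0.0117 + 0.0013) ≈ 15.899 × 0.1210 ≈ 1.924 μg/mL.

1.9 μg/mL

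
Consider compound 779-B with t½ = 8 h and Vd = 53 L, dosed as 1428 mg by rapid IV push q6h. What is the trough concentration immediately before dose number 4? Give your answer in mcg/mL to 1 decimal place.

f = (1/2)^(τ/t½) = (1/2)^(6/8) ≈ 0.5946.
C₀ = D/Vd = 1428/53 ≈ 26.943 mcg/mL.
Before the 4th dose, 3 doses have been given. Superposition: Cmin = C₀·(f + f² + … + f^3).
≈ 26.943 × (0.5946 + 0.3535 + 0.2102) ≈ 26.943 × 1.1583 ≈ 31.208 mcg/mL.

31.2 mcg/mL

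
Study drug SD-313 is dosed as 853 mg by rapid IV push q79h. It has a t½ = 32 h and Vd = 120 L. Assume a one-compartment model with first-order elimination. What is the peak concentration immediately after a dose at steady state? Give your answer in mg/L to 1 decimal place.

8.7 mg/L

Over one 79-h interval, 79/32 ≈ 2.4688 half-lives elapse, leaving f ≈ 0.1806 of each dose.
At steady state, accumulation factor R = 1/(1 − e^(−kτ)) ≈ 1.2204.
Single-dose peak C₀ = D/Vd = 853/120 ≈ 7.108 mg/L.
Steady-state peak Cmax,ss = C₀·R ≈ 7.108 × 1.2204 ≈ 8.675 mg/L.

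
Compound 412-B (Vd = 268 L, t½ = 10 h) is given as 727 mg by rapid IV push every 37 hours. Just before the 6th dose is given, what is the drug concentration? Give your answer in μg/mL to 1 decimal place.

0.2 μg/mL

f = (1/2)^(τ/t½) = (1/2)^(37/10) ≈ 0.0769.
C₀ = D/Vd = 727/268 ≈ 2.713 μg/mL.
Before the 6th dose, 5 doses have been given. Superposition: Cmin = C₀·(f + f² + … + f^5).
≈ 2.713 × (0.0769 + 0.0059 + 0.0005 + 0.0000 + 0.0000) ≈ 2.713 × 0.0833 ≈ 0.226 μg/mL.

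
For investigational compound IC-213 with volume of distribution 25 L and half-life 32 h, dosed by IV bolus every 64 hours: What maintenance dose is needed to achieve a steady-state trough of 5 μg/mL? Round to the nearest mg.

τ/t½ = 64/32 ≈ 2, so f = (1/2)^(64/32) ≈ 0.250000.
Cmin,ss = (D/Vd)·f/(1−f), so D = Cmin,ss·Vd·(1−f)/f.
D = 5 × 25 × (1−f)/f ≈ 5 × 25 × 3.00000 ≈ 375.00 mg.

375 mg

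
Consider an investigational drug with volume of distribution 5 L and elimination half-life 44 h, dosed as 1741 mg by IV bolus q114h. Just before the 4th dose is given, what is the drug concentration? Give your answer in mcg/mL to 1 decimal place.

f = (1/2)^(τ/t½) = (1/2)^(114/44) ≈ 0.1660.
C₀ = D/Vd = 1741/5 ≈ 348.200 mcg/mL.
Before the 4th dose, 3 doses have been given. Superposition: Cmin = C₀·(f + f² + … + f^3).
≈ 348.200 × (0.1660 + 0.0276 + 0.0046) ≈ 348.200 × 0.1982 ≈ 69.013 mcg/mL.

69.0 mcg/mL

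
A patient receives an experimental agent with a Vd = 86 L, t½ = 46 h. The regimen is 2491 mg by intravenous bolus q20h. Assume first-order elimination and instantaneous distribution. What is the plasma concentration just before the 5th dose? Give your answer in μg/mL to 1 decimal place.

57.7 μg/mL

f = (1/2)^(τ/t½) = (1/2)^(20/46) ≈ 0.7398.
C₀ = D/Vd = 2491/86 ≈ 28.965 μg/mL.
Before the 5th dose, 4 doses have been given. Superposition: Cmin = C₀·(f + f² + … + f^4).
≈ 28.965 × (0.7398 + 0.5473 + 0.4049 + 0.2995) ≈ 28.965 × 1.9915 ≈ 57.684 μg/mL.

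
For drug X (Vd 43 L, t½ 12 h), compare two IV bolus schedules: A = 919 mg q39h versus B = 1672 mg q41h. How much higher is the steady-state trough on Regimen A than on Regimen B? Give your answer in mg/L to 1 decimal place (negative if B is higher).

-1.5 mg/L

Regimen A: f = (1/2)^(39/12) ≈ 0.1051; Cmin,ss = (919/43)·f/(1−f) ≈ 2.510 mg/L.
Regimen B: f = (1/2)^(41/12) ≈ 0.0936; Cmin,ss = (1672/43)·f/(1−f) ≈ 4.015 mg/L.
Difference ≈ 2.510 − 4.015 ≈ -1.505 mg/L.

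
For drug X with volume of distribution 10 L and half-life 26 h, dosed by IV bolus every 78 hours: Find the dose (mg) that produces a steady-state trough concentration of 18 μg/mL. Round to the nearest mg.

1260 mg

τ/t½ = 78/26 ≈ 3, so f = (1/2)^(78/26) ≈ 0.125000.
Cmin,ss = (D/Vd)·f/(1−f), so D = Cmin,ss·Vd·(1−f)/f.
D = 18 × 10 × (1−f)/f ≈ 18 × 10 × 7.00000 ≈ 1260.00 mg.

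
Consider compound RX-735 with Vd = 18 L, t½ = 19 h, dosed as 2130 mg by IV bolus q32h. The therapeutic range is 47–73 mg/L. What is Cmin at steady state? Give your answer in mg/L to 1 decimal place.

Over one 32-h interval, 32/19 ≈ 1.6842 half-lives elapse, leaving f ≈ 0.3112 of each dose.
Accumulation ratio R = 1/(1 − f) ≈ 1/0.6888 ≈ 1.4518.
Single-dose peak C₀ = D/Vd = 2130/18 ≈ 118.333 mg/L.
Cmax,ss = C₀/(1 − f) ≈ 118.333/0.6888 ≈ 171.796 mg/L.
Steady-state trough Cmin,ss = Cmax,ss·f ≈ 171.796 × 0.3112 ≈ 53.463 mg/L.
Trough 53.5 mg/L vs MEC 47 mg/L: adequate.

53.5 mg/L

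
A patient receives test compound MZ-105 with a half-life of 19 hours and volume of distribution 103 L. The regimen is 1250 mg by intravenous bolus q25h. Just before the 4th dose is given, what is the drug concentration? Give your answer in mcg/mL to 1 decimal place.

f = (1/2)^(τ/t½) = (1/2)^(25/19) ≈ 0.4017.
C₀ = D/Vd = 1250/103 ≈ 12.136 mcg/mL.
Before the 4th dose, 3 doses have been given. Superposition: Cmin = C₀·(f + f² + … + f^3).
≈ 12.136 × (0.4017 + 0.1614 + 0.0648) ≈ 12.136 × 0.6279 ≈ 7.620 mcg/mL.

7.6 mcg/mL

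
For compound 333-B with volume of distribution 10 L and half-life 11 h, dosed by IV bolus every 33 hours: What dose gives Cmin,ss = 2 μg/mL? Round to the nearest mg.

τ/t½ = 33/11 ≈ 3, so f = (1/2)^(33/11) ≈ 0.125000.
Cmin,ss = (D/Vd)·f/(1−f), so D = Cmin,ss·Vd·(1−f)/f.
D = 2 × 10 × (1−f)/f ≈ 2 × 10 × 7.00000 ≈ 140.00 mg.

140 mg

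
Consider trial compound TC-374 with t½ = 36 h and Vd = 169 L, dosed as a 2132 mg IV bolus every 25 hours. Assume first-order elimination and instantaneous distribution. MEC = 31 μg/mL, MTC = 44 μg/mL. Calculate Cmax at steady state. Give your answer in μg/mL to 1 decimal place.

k = ln2/t½ = ln2/36 ≈ 0.019254 h⁻¹; fraction remaining f = e^(−kτ) = e^(−0.019254×25) ≈ 0.6179.
Accumulation ratio R = 1/(1 − f) ≈ 1/0.3821 ≈ 2.6171.
Each bolus raises the concentration by D/Vd = 2132/169 ≈ 12.615 μg/mL.
Cmax,ss = C₀/(1 − f) ≈ 12.615/0.3821 ≈ 33.015 μg/mL.
Peak 33.0 μg/mL vs MTC 44 μg/mL: below toxic threshold.

33.0 μg/mL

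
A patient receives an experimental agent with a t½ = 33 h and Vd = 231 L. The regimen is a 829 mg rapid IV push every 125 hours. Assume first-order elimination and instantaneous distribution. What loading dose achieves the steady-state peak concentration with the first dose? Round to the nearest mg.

894 mg

f = (1/2)^(125/33) ≈ 0.072399; accumulation ratio R = 1/(1−f) ≈ 1.07805.
Loading dose to hit Cmax,ss on first dose: D_load = D_maint·R ≈ 829 × 1.07805 ≈ 893.70 mg.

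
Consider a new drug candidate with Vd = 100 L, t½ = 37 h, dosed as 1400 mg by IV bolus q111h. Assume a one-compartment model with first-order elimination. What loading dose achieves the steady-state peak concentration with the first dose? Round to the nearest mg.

1600 mg

f = (1/2)^(111/37) ≈ 0.125000; accumulation ratio R = 1/(1−f) ≈ 1.14286.
Loading dose to hit Cmax,ss on first dose: D_load = D_maint·R ≈ 1400 × 1.14286 ≈ 1600.00 mg.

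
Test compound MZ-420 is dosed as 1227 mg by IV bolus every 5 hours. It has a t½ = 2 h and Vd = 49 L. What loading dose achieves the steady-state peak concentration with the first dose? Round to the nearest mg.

f = (1/2)^(5/2) ≈ 0.176777; accumulation ratio R = 1/(1−f) ≈ 1.21474.
Loading dose to hit Cmax,ss on first dose: D_load = D_maint·R ≈ 1227 × 1.21474 ≈ 1490.49 mg.

1490 mg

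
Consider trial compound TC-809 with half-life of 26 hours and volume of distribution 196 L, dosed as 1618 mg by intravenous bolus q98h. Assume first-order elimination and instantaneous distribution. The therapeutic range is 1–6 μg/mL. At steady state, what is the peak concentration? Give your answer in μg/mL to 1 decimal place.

8.9 μg/mL

τ/t½ = 98/26 ≈ 3.7692, so fraction remaining f = (1/2)^(98/26) ≈ 0.0733.
Accumulation ratio R = 1/(1 − f) ≈ 1/0.9267 ≈ 1.0791.
Each bolus raises the concentration by D/Vd = 1618/196 ≈ 8.255 μg/mL.
Steady-state peak Cmax,ss = C₀·R ≈ 8.255 × 1.0791 ≈ 8.908 μg/mL.
Peak 8.9 μg/mL vs MTC 6 μg/mL: exceeds toxic threshold.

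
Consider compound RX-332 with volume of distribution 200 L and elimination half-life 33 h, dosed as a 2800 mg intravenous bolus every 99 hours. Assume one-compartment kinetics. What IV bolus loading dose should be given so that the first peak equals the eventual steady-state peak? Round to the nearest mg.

3200 mg

f = (1/2)^(99/33) ≈ 0.125000; accumulation ratio R = 1/(1−f) ≈ 1.14286.
Loading dose to hit Cmax,ss on first dose: D_load = D_maint·R ≈ 2800 × 1.14286 ≈ 3200.01 mg.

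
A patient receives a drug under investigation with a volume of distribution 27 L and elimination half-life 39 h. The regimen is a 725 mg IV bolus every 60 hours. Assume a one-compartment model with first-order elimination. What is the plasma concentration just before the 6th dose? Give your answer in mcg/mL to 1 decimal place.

f = (1/2)^(τ/t½) = (1/2)^(60/39) ≈ 0.3443.
C₀ = D/Vd = 725/27 ≈ 26.852 mcg/mL.
Before the 6th dose, 5 doses have been given. Superposition: Cmin = C₀·(f + f² + … + f^5).
≈ 26.852 × (0.3443 + 0.1185 + 0.0408 + 0.0141 + 0.0048) ≈ 26.852 × 0.5225 ≈ 14.030 mcg/mL.

14.0 mcg/mL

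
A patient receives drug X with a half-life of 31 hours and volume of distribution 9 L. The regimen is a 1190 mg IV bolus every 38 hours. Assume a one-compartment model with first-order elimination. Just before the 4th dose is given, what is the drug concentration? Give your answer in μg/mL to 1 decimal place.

f = (1/2)^(τ/t½) = (1/2)^(38/31) ≈ 0.4276.
C₀ = D/Vd = 1190/9 ≈ 132.222 μg/mL.
Before the 4th dose, 3 doses have been given. Superposition: Cmin = C₀·(f + f² + … + f^3).
≈ 132.222 × (0.4276 + 0.1828 + 0.0782) ≈ 132.222 × 0.6886 ≈ 91.048 μg/mL.

91.0 μg/mL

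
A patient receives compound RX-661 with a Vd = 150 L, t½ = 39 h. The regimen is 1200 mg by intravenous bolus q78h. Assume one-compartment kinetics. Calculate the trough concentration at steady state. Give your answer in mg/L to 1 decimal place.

τ = 78 h = 2 half-lives, so f = (1/2)^2 = 0.25.
At steady state, R = 1/(1 − 0.25) = 4/3.
Single-dose peak C₀ = D/Vd = 1200/150 = 8 mg/L.
Steady-state peak Cmax,ss = C₀·R = 8 × 4/3 ≈ 10.667 mg/L.
Steady-state trough Cmin,ss = Cmax,ss·f ≈ 10.667 × 0.25 ≈ 2.667 mg/L.

2.7 mg/L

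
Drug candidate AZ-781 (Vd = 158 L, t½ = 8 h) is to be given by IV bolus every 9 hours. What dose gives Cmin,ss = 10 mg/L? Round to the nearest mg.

τ/t½ = 9/8 ≈ 1.125, so f = (1/2)^(9/8) ≈ 0.458502.
Cmin,ss = (D/Vd)·f/(1−f), so D = Cmin,ss·Vd·(1−f)/f.
D = 10 × 158 × (1−f)/f ≈ 10 × 158 × 1.18102 ≈ 1866.01 mg.

1866 mg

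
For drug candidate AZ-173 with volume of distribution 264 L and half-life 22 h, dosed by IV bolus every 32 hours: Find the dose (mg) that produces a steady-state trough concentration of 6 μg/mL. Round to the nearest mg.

τ/t½ = 32/22 ≈ 1.4545, so f = (1/2)^(32/22) ≈ 0.364870.
Cmin,ss = (D/Vd)·f/(1−f), so D = Cmin,ss·Vd·(1−f)/f.
D = 6 × 264 × (1−f)/f ≈ 6 × 264 × 1.74070 ≈ 2757.27 mg.

2757 mg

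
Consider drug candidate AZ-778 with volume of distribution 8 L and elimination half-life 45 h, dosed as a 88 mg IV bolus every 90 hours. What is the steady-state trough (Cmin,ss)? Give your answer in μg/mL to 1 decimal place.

The dosing interval is 2 half-lives, so f = 2^(−2) = 0.25.
Accumulation ratio R = 1/(1 − f) = 1/0.75 = 4/3.
Single-dose peak C₀ = D/Vd = 88/8 = 11 μg/mL.
Steady-state peak Cmax,ss = C₀·R = 11 × 4/3 ≈ 14.667 μg/mL.
Steady-state trough Cmin,ss = Cmax,ss·f ≈ 14.667 × 0.25 ≈ 3.667 μg/mL.

3.7 μg/mL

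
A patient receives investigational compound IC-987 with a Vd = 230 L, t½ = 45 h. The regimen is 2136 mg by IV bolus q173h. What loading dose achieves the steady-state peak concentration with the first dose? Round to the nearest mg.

2296 mg

f = (1/2)^(173/45) ≈ 0.069616; accumulation ratio R = 1/(1−f) ≈ 1.07483.
Loading dose to hit Cmax,ss on first dose: D_load = D_maint·R ≈ 2136 × 1.07483 ≈ 2295.84 mg.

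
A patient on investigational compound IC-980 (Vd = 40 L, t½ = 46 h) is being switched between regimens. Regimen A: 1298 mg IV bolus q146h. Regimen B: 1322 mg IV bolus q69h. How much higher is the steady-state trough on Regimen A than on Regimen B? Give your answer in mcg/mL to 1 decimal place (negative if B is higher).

-14.0 mcg/mL

Regimen A: f = (1/2)^(146/46) ≈ 0.1108; Cmin,ss = (1298/40)·f/(1−f) ≈ 4.043 mcg/mL.
Regimen B: f = (1/2)^(69/46) ≈ 0.3536; Cmin,ss = (1322/40)·f/(1−f) ≈ 18.079 mcg/mL.
Difference ≈ 4.043 − 18.079 ≈ -14.036 mcg/mL.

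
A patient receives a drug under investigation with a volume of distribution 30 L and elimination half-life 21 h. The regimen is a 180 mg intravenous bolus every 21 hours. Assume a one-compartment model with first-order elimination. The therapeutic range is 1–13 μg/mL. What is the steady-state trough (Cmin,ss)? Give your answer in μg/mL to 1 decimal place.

6.0 μg/mL

τ = 21 h = 1 half-life, so f = (1/2)^1 = 0.5.
Accumulation ratio R = 1/(1 − f) = 1/0.5 = 2/1.
Single-dose peak C₀ = D/Vd = 180/30 = 6 μg/mL.
Steady-state peak Cmax,ss = C₀·R = 6 × 2/1 ≈ 12.000 μg/mL.
Steady-state trough Cmin,ss = Cmax,ss·f ≈ 12.000 × 0.5 ≈ 6.000 μg/mL.
Trough 6.0 μg/mL vs MEC 1 μg/mL: adequate.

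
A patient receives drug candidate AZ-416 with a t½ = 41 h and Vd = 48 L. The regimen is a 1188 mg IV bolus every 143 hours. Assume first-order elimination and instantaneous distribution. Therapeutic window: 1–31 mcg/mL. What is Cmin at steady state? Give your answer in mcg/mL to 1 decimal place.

2.4 mcg/mL

Over one 143-h interval, 143/41 ≈ 3.4878 half-lives elapse, leaving f ≈ 0.0891 of each dose.
Single-dose peak C₀ = D/Vd = 1188/48 ≈ 24.750 mcg/mL.
Steady-state trough Cmin,ss = C₀·f/(1−f) ≈ 24.750 × 0.0891/0.9109 ≈ 2.421 mcg/mL.
Trough 2.4 mcg/mL vs MEC 1 mcg/mL: adequate.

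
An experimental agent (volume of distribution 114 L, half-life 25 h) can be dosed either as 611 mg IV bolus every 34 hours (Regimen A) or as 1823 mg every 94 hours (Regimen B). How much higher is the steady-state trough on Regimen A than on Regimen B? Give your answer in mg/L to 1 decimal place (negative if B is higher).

Regimen A: f = (1/2)^(34/25) ≈ 0.3896; Cmin,ss = (611/114)·f/(1−f) ≈ 3.421 mg/L.
Regimen B: f = (1/2)^(94/25) ≈ 0.0738; Cmin,ss = (1823/114)·f/(1−f) ≈ 1.274 mg/L.
Difference ≈ 3.421 − 1.274 ≈ 2.147 mg/L.

2.1 mg/L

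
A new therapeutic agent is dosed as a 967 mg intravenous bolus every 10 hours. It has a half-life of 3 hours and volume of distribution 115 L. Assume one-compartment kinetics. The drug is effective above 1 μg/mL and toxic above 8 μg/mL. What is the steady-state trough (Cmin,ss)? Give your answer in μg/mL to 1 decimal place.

0.9 μg/mL

k = ln2/t½ = ln2/3 ≈ 0.231049 h⁻¹; fraction remaining f = e^(−kτ) = e^(−0.231049×10) ≈ 0.0992.
Each bolus raises the concentration by D/Vd = 967/115 ≈ 8.409 μg/mL.
Steady-state trough Cmin,ss = C₀·f/(1−f) ≈ 8.409 × 0.0992/0.9008 ≈ 0.926 μg/mL.
Trough 0.9 μg/mL vs MEC 1 μg/mL: subtherapeutic.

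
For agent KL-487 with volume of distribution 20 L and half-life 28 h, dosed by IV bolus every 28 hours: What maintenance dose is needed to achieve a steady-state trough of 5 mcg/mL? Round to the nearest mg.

τ/t½ = 28/28 ≈ 1, so f = (1/2)^(28/28) ≈ 0.500000.
Cmin,ss = (D/Vd)·f/(1−f), so D = Cmin,ss·Vd·(1−f)/f.
D = 5 × 20 × (1−f)/f ≈ 5 × 20 × 1.00000 ≈ 100.00 mg.

100 mg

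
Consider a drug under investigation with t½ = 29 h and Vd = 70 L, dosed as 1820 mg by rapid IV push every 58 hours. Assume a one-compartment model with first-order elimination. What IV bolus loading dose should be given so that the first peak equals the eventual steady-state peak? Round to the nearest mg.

2427 mg

f = (1/2)^(58/29) ≈ 0.250000; accumulation ratio R = 1/(1−f) ≈ 1.33333.
Loading dose to hit Cmax,ss on first dose: D_load = D_maint·R ≈ 1820 × 1.33333 ≈ 2426.66 mg.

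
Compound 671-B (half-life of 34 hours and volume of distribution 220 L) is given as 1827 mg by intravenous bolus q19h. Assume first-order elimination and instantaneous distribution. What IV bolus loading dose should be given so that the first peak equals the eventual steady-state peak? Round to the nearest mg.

5689 mg

f = (1/2)^(19/34) ≈ 0.678856; accumulation ratio R = 1/(1−f) ≈ 3.11387.
Loading dose to hit Cmax,ss on first dose: D_load = D_maint·R ≈ 1827 × 3.11387 ≈ 5689.04 mg.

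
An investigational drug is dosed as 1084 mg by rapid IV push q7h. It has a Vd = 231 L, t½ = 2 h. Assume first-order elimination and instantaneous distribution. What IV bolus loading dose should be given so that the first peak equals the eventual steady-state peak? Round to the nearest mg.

1189 mg

f = (1/2)^(7/2) ≈ 0.088388; accumulation ratio R = 1/(1−f) ≈ 1.09696.
Loading dose to hit Cmax,ss on first dose: D_load = D_maint·R ≈ 1084 × 1.09696 ≈ 1189.10 mg.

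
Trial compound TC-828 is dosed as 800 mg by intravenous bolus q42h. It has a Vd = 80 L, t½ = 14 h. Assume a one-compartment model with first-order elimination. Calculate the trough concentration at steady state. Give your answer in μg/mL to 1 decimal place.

τ = 42 h = 3 half-lives, so f = (1/2)^3 = 0.125.
Accumulation ratio R = 1/(1 − f) = 1/0.875 = 8/7.
Single-dose peak C₀ = D/Vd = 800/80 = 10 μg/mL.
Steady-state peak Cmax,ss = C₀·R = 10 × 8/7 ≈ 11.429 μg/mL.
Steady-state trough Cmin,ss = Cmax,ss·f ≈ 11.429 × 0.125 ≈ 1.429 μg/mL.

1.4 μg/mL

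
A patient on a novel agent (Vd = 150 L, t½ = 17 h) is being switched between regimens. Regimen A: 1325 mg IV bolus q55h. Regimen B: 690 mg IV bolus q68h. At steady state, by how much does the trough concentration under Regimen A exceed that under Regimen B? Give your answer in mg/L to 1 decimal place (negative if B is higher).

Regimen A: f = (1/2)^(55/17) ≈ 0.1062; Cmin,ss = (1325/150)·f/(1−f) ≈ 1.050 mg/L.
Regimen B: f = (1/2)^(68/17) ≈ 0.0625; Cmin,ss = (690/150)·f/(1−f) ≈ 0.307 mg/L.
Difference ≈ 1.050 − 0.307 ≈ 0.743 mg/L.

0.7 mg/L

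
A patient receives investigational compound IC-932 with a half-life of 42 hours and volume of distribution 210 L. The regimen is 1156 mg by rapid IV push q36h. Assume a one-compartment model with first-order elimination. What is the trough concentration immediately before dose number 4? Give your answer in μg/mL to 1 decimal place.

f = (1/2)^(τ/t½) = (1/2)^(36/42) ≈ 0.5520.
C₀ = D/Vd = 1156/210 ≈ 5.505 μg/mL.
Before the 4th dose, 3 doses have been given. Superposition: Cmin = C₀·(f + f² + … + f^3).
≈ 5.505 × (0.5520 + 0.3047 + 0.1682) ≈ 5.505 × 1.0249 ≈ 5.642 μg/mL.

5.6 μg/mL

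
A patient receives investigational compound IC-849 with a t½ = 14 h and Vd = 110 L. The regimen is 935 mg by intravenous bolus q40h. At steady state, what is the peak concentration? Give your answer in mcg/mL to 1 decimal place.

τ/t½ = 40/14 ≈ 2.8571, so fraction remaining f = (1/2)^(40/14) ≈ 0.1380.
At steady state, accumulation factor R = 1/(1 − e^(−kτ)) ≈ 1.1601.
Each bolus raises the concentration by D/Vd = 935/110 ≈ 8.500 mcg/mL.
Steady-state peak Cmax,ss = C₀·R ≈ 8.500 × 1.1601 ≈ 9.861 mcg/mL.

9.9 mcg/mL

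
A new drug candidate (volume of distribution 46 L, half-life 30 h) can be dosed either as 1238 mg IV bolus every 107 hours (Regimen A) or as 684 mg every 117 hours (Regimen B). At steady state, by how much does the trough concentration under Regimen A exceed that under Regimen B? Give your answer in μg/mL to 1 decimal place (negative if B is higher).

1.4 μg/mL

Regimen A: f = (1/2)^(107/30) ≈ 0.0844; Cmin,ss = (1238/46)·f/(1−f) ≈ 2.481 μg/mL.
Regimen B: f = (1/2)^(117/30) ≈ 0.0670; Cmin,ss = (684/46)·f/(1−f) ≈ 1.068 μg/mL.
Difference ≈ 2.481 − 1.068 ≈ 1.413 μg/mL.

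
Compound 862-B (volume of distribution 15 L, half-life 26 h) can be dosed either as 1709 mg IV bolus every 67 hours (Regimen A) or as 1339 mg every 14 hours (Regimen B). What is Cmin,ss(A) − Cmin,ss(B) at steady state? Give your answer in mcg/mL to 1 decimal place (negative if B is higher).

-174.4 mcg/mL

Regimen A: f = (1/2)^(67/26) ≈ 0.1676; Cmin,ss = (1709/15)·f/(1−f) ≈ 22.940 mcg/mL.
Regimen B: f = (1/2)^(14/26) ≈ 0.6885; Cmin,ss = (1339/15)·f/(1−f) ≈ 197.304 mcg/mL.
Difference ≈ 22.940 − 197.304 ≈ -174.364 mcg/mL.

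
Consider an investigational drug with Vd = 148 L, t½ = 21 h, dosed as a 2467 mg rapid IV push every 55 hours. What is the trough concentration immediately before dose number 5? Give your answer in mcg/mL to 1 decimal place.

3.2 mcg/mL

f = (1/2)^(τ/t½) = (1/2)^(55/21) ≈ 0.1628.
C₀ = D/Vd = 2467/148 ≈ 16.669 mcg/mL.
Before the 5th dose, 4 doses have been given. Superposition: Cmin = C₀·(f + f² + … + f^4).
≈ 16.669 × (0.1628 + 0.0265 + 0.0043 + 0.0007) ≈ 16.669 × 0.1943 ≈ 3.239 mcg/mL.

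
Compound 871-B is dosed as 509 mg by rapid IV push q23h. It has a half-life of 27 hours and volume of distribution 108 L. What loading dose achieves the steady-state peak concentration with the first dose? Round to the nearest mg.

f = (1/2)^(23/27) ≈ 0.554073; accumulation ratio R = 1/(1−f) ≈ 2.24252.
Loading dose to hit Cmax,ss on first dose: D_load = D_maint·R ≈ 509 × 2.24252 ≈ 1141.44 mg.

1141 mg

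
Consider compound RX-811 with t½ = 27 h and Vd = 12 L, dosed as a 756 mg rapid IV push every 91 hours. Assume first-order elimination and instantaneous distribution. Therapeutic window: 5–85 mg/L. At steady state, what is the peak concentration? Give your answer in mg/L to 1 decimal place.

69.7 mg/L

Over one 91-h interval, 91/27 ≈ 3.3704 half-lives elapse, leaving f ≈ 0.0967 of each dose.
At steady state, accumulation factor R = 1/(1 − e^(−kτ)) ≈ 1.1071.
Each bolus raises the concentration by D/Vd = 756/12 ≈ 63.000 mg/L.
Steady-state peak Cmax,ss = C₀·R ≈ 63.000 × 1.1071 ≈ 69.747 mg/L.
Peak 69.7 mg/L vs MTC 85 mg/L: below toxic threshold.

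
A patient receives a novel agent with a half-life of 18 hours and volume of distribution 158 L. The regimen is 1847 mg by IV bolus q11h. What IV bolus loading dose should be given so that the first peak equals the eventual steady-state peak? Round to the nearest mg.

5349 mg

f = (1/2)^(11/18) ≈ 0.654692; accumulation ratio R = 1/(1−f) ≈ 2.89597.
Loading dose to hit Cmax,ss on first dose: D_load = D_maint·R ≈ 1847 × 2.89597 ≈ 5348.86 mg.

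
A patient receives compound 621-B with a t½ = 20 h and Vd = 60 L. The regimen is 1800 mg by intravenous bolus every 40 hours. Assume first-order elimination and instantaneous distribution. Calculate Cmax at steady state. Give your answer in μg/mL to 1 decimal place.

40.0 μg/mL

τ = 40 h = 2 half-lives, so f = (1/2)^2 = 0.25.
Accumulation ratio R = 1/(1 − f) = 1/0.75 = 4/3.
Single-dose peak C₀ = D/Vd = 1800/60 = 30 μg/mL.
Steady-state peak Cmax,ss = C₀·R = 30 × 4/3 ≈ 40.000 μg/mL.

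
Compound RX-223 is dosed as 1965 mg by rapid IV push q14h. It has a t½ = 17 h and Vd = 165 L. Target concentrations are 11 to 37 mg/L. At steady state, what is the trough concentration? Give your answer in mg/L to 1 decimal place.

15.5 mg/L

τ/t½ = 14/17 ≈ 0.82353, so fraction remaining f = (1/2)^(14/17) ≈ 0.5651.
At steady state, accumulation factor R = 1/(1 − e^(−kτ)) ≈ 2.2994.
Single-dose peak C₀ = D/Vd = 1965/165 ≈ 11.909 mg/L.
Steady-state peak Cmax,ss = C₀·R ≈ 11.909 × 2.2994 ≈ 27.384 mg/L.
Steady-state trough Cmin,ss = Cmax,ss·f ≈ 27.384 × 0.5651 ≈ 15.475 mg/L.
Trough 15.5 mg/L vs MEC 11 mg/L: adequate.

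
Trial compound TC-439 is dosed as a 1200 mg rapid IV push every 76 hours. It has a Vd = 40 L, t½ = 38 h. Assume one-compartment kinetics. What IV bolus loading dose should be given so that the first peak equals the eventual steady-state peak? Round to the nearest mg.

1600 mg

f = (1/2)^(76/38) ≈ 0.250000; accumulation ratio R = 1/(1−f) ≈ 1.33333.
Loading dose to hit Cmax,ss on first dose: D_load = D_maint·R ≈ 1200 × 1.33333 ≈ 1600.00 mg.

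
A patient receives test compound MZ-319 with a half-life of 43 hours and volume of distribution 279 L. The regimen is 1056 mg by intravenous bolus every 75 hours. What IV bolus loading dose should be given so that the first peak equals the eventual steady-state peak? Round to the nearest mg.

1505 mg

f = (1/2)^(75/43) ≈ 0.298502; accumulation ratio R = 1/(1−f) ≈ 1.42552.
Loading dose to hit Cmax,ss on first dose: D_load = D_maint·R ≈ 1056 × 1.42552 ≈ 1505.35 mg.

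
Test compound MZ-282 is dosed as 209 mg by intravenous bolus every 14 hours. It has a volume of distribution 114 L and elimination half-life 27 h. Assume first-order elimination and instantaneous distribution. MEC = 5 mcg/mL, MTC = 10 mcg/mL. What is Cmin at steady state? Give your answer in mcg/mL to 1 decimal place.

Over one 14-h interval, 14/27 ≈ 0.51852 half-lives elapse, leaving f ≈ 0.6981 of each dose.
Each bolus raises the concentration by D/Vd = 209/114 ≈ 1.833 mcg/mL.
Steady-state trough Cmin,ss = C₀·f/(1−f) ≈ 1.833 × 0.6981/0.3019 ≈ 4.239 mcg/mL.
Trough 4.2 mcg/mL vs MEC 5 mcg/mL: subtherapeutic.

4.2 mcg/mL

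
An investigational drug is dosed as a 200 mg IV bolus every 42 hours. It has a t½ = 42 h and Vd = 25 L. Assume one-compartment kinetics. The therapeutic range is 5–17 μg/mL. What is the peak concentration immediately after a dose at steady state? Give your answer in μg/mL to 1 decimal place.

16.0 μg/mL

τ = 42 h = 1 half-life, so f = (1/2)^1 = 0.5.
At steady state, R = 1/(1 − 0.5) = 2/1.
Single-dose peak C₀ = D/Vd = 200/25 = 8 μg/mL.
Steady-state peak Cmax,ss = C₀·R = 8 × 2/1 ≈ 16.000 μg/mL.
Peak 16.0 μg/mL vs MTC 17 μg/mL: below toxic threshold.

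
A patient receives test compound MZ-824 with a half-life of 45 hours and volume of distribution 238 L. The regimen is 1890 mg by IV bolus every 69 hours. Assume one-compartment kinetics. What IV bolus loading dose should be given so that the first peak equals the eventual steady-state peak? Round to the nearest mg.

f = (1/2)^(69/45) ≈ 0.345478; accumulation ratio R = 1/(1−f) ≈ 1.52783.
Loading dose to hit Cmax,ss on first dose: D_load = D_maint·R ≈ 1890 × 1.52783 ≈ 2887.60 mg.

2888 mg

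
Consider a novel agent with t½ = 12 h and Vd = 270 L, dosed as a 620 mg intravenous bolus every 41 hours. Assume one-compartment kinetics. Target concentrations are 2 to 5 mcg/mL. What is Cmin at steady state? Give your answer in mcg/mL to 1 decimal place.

τ/t½ = 41/12 ≈ 3.4167, so fraction remaining f = (1/2)^(41/12) ≈ 0.0936.
Accumulation ratio R = 1/(1 − f) ≈ 1/0.9064 ≈ 1.1033.
Single-dose peak C₀ = D/Vd = 620/270 ≈ 2.296 mcg/mL.
Cmax,ss = C₀/(1 − f) ≈ 2.296/0.9064 ≈ 2.533 mcg/mL.
One interval later, Cmin,ss = Cmax,ss·e^(−kτ) ≈ 2.533 × 0.0936 ≈ 0.237 mcg/mL.
Trough 0.2 mcg/mL vs MEC 2 mcg/mL: subtherapeutic.

0.2 mcg/mL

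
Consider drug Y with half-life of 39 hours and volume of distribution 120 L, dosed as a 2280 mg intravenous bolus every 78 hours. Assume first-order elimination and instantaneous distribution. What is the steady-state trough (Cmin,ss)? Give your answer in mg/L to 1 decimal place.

6.3 mg/L

The dosing interval is 2 half-lives, so f = 2^(−2) = 0.25.
At steady state, R = 1/(1 − 0.25) = 4/3.
Single-dose peak C₀ = D/Vd = 2280/120 = 19 mg/L.
Steady-state peak Cmax,ss = C₀·R = 19 × 4/3 ≈ 25.333 mg/L.
Steady-state trough Cmin,ss = Cmax,ss·f ≈ 25.333 × 0.25 ≈ 6.333 mg/L.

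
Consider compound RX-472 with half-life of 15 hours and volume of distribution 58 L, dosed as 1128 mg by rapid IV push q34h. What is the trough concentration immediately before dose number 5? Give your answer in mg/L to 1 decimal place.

f = (1/2)^(τ/t½) = (1/2)^(34/15) ≈ 0.2078.
C₀ = D/Vd = 1128/58 ≈ 19.448 mg/L.
Before the 5th dose, 4 doses have been given. Superposition: Cmin = C₀·(f + f² + … + f^4).
≈ 19.448 × (0.2078 + 0.0432 + 0.0090 + 0.0019) ≈ 19.448 × 0.2619 ≈ 5.093 mg/L.

5.1 mg/L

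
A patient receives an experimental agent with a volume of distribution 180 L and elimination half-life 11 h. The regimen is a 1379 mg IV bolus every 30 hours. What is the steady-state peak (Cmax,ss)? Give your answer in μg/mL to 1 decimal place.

9.0 μg/mL

τ/t½ = 30/11 ≈ 2.7273, so fraction remaining f = (1/2)^(30/11) ≈ 0.1510.
At steady state, accumulation factor R = 1/(1 − e^(−kτ)) ≈ 1.1779.
Single-dose peak C₀ = D/Vd = 1379/180 ≈ 7.661 μg/mL.
Steady-state peak Cmax,ss = C₀·R ≈ 7.661 × 1.1779 ≈ 9.024 μg/mL.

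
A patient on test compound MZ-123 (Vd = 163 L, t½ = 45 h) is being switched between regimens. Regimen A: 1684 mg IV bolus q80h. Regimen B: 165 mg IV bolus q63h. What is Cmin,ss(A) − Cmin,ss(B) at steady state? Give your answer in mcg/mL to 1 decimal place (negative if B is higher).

3.6 mcg/mL

Regimen A: f = (1/2)^(80/45) ≈ 0.2916; Cmin,ss = (1684/163)·f/(1−f) ≈ 4.253 mcg/mL.
Regimen B: f = (1/2)^(63/45) ≈ 0.3789; Cmin,ss = (165/163)·f/(1−f) ≈ 0.618 mcg/mL.
Difference ≈ 4.253 − 0.618 ≈ 3.635 mcg/mL.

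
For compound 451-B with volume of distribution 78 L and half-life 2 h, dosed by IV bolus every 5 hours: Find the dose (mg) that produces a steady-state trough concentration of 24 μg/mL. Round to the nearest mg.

8718 mg

τ/t½ = 5/2 ≈ 2.5, so f = (1/2)^(5/2) ≈ 0.176777.
Cmin,ss = (D/Vd)·f/(1−f), so D = Cmin,ss·Vd·(1−f)/f.
D = 24 × 78 × (1−f)/f ≈ 24 × 78 × 4.65684 ≈ 8717.60 mg.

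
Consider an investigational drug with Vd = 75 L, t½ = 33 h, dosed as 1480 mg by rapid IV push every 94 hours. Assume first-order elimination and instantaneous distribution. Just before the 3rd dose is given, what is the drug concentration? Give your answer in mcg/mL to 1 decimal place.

3.1 mcg/mL

f = (1/2)^(τ/t½) = (1/2)^(94/33) ≈ 0.1388.
C₀ = D/Vd = 1480/75 ≈ 19.733 mcg/mL.
Before the 3rd dose, 2 doses have been given. Superposition: Cmin = C₀·(f + f²).
≈ 19.733 × (0.1388 + 0.0193) ≈ 19.733 × 0.1581 ≈ 3.120 mcg/mL.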